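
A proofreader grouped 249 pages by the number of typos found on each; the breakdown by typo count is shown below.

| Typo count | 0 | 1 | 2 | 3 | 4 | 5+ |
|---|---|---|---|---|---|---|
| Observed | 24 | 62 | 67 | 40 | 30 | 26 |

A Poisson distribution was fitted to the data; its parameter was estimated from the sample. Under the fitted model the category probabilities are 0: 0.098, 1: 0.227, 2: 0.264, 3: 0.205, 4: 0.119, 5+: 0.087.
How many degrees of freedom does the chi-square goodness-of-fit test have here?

There are k = 6 categories and 1 parameter estimated from the data, so df = 6 − 1 − 1 = 4.

4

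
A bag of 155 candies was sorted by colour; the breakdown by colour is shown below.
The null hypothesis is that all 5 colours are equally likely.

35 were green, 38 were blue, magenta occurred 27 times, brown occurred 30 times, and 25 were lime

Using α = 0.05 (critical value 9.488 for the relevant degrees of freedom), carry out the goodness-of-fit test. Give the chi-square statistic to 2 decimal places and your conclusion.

3.81; do not reject

Expected count for each of the 5 categories: 155/5 = 31.
cat          O        E   (O−E)²/E
green       35       31      0.516
blue        38       31      1.581
magenta     27       31      0.516
brown       30       31      0.032
lime        25       31      1.161
Sum = 3.81
df = 4. Since 3.81 < 9.488, we do not reject H₀.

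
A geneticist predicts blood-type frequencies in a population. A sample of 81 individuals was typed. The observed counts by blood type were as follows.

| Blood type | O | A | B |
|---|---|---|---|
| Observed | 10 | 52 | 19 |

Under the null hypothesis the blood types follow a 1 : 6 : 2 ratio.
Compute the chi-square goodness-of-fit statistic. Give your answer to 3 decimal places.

0.241

Ratio total = 9. Expected counts: 81×1/9 = 9, 81×6/9 = 54, 81×2/9 = 18.
O: (10 − 9)²/9 = 1/9 = 0.1111
A: (52 − 54)²/54 = 4/54 = 0.0741
B: (19 − 18)²/18 = 1/18 = 0.0556
Sum = 0.241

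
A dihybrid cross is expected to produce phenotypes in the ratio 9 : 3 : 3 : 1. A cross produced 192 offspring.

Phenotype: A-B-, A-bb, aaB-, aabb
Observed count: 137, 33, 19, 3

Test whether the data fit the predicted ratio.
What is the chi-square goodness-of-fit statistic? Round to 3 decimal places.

22.815

Ratio total = 16. Expected counts: 192×9/16 = 108, 192×3/16 = 36, 192×3/16 = 36, 192×1/16 = 12.
cat         O        E   (O−E)²/E
A-B-      137      108     7.7870
A-bb       33       36     0.2500
aaB-       19       36     8.0278
aabb        3       12     6.7500
Sum = 22.815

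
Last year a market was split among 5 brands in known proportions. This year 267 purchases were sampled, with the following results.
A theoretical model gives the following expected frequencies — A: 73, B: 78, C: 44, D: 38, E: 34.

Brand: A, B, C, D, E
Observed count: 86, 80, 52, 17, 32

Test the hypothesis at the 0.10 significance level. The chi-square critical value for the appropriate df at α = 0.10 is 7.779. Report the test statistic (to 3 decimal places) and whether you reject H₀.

15.544; reject

cat         O        E   (O−E)²/E
A          86       73     2.3151
B          80       78     0.0513
C          52       44     1.4545
D          17       38    11.6053
E          32       34     0.1176
Sum = 15.544
df = 4. Since 15.544 > 7.779, we reject H₀.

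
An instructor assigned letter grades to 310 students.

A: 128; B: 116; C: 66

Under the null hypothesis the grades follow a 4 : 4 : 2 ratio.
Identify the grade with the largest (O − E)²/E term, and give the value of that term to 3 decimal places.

Ratio total = 10. Expected counts: 310×4/10 = 124, 310×4/10 = 124, 310×2/10 = 62.
χ² = (128−124)²/124 + (116−124)²/124 + (66−62)²/62
   = 0.1290 + 0.5161 + 0.2581
The largest term is for B: 0.516.

B, 0.516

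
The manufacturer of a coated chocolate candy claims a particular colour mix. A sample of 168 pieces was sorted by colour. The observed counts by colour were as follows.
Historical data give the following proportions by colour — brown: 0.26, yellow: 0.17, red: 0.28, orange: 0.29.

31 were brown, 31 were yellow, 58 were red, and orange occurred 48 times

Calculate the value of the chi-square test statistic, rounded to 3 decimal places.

6.454

Expected counts E_i = n·p_i: 168×0.26 = 43.68, 168×0.17 = 28.56, 168×0.28 = 47.04, 168×0.29 = 48.72.
χ² = (31−43.68)²/43.68 + (31−28.56)²/28.56 + (58−47.04)²/47.04 + (48−48.72)²/48.72
   = 3.6809 + 0.2085 + 2.5536 + 0.0106
Sum = 6.454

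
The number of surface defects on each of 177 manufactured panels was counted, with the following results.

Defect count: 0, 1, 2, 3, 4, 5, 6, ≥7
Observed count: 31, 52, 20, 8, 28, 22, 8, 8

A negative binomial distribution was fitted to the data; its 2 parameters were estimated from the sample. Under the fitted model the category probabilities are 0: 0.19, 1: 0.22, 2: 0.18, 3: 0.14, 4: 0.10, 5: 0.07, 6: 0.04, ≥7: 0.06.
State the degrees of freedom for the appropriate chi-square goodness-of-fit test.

There are k = 8 categories and 2 parameters estimated from the data, so df = 8 − 1 − 2 = 5.

5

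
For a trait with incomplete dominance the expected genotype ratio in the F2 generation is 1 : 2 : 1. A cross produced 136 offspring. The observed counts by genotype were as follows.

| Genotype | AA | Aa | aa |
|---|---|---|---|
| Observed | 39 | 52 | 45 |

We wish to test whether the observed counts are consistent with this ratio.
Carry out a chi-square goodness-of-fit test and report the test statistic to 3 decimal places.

8.059

Ratio total = 4. Expected counts: 136×1/4 = 34, 136×2/4 = 68, 136×1/4 = 34.
AA: (39 − 34)²/34 = 25/34 = 0.7353
Aa: (52 − 68)²/68 = 256/68 = 3.7647
aa: (45 − 34)²/34 = 121/34 = 3.5588
Sum = 8.059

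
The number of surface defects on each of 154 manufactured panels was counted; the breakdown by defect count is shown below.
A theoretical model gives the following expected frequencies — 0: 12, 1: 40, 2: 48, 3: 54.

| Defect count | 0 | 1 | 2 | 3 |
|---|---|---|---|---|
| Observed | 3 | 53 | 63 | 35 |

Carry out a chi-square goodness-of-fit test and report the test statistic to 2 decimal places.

22.35

cat         O        E   (O−E)²/E
0           3       12      6.750
1          53       40      4.225
2          63       48      4.688
3          35       54      6.685
Sum = 22.35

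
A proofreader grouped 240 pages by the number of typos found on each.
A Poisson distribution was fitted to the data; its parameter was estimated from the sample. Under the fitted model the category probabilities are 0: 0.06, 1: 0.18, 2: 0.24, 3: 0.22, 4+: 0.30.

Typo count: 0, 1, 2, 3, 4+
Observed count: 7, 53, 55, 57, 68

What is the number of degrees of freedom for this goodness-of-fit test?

There are k = 5 categories and 1 parameter estimated from the data, so df = 5 − 1 − 1 = 3.

3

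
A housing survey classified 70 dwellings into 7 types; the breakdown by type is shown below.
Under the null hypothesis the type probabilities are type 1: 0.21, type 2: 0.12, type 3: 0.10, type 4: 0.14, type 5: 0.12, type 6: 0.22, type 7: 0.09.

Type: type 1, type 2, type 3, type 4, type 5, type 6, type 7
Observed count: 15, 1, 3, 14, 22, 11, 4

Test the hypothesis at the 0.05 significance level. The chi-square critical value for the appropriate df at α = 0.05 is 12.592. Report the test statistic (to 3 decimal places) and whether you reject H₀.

Expected counts E_i = n·p_i: 70×0.21 = 14.7, 70×0.12 = 8.4, 70×0.10 = 7, 70×0.14 = 9.8, 70×0.12 = 8.4, 70×0.22 = 15.4, 70×0.09 = 6.3.
χ² = (15−14.7)²/14.7 + (1−8.4)²/8.4 + (3−7)²/7 + (14−9.8)²/9.8 + (22−8.4)²/8.4 + (11−15.4)²/15.4 + (4−6.3)²/6.3
   = 0.0061 + 6.5190 + 2.2857 + 1.8000 + 22.0190 + 1.2571 + 0.8397
Sum = 34.727
df = 6. Since 34.727 > 12.592, we reject H₀.

34.727; reject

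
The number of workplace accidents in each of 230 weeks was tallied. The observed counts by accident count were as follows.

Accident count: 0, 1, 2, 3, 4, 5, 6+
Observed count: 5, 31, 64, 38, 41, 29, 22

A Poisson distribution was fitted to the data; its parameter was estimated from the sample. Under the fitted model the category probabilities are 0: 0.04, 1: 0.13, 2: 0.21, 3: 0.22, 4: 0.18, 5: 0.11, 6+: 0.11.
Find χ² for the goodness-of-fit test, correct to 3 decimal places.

Expected counts E_i = n·p_i: 230×0.04 = 9.2, 230×0.13 = 29.9, 230×0.21 = 48.3, 230×0.22 = 50.6, 230×0.18 = 41.4, 230×0.11 = 25.3, 230×0.11 = 25.3.
cat         O        E   (O−E)²/E
0           5      9.2     1.9174
1          31     29.9     0.0405
2          64     48.3     5.1033
3          38     50.6     3.1375
4          41     41.4     0.0039
5          29     25.3     0.5411
6+         22     25.3     0.4304
Sum = 11.174

11.174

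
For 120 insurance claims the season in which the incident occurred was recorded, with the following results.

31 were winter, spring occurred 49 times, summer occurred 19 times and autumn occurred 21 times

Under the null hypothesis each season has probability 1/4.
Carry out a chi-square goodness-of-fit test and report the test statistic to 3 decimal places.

Expected count for each of the 4 categories: 120/4 = 30.
χ² = (31−30)²/30 + (49−30)²/30 + (19−30)²/30 + (21−30)²/30
   = 0.0333 + 12.0333 + 4.0333 + 2.7000
Sum = 18.800

18.800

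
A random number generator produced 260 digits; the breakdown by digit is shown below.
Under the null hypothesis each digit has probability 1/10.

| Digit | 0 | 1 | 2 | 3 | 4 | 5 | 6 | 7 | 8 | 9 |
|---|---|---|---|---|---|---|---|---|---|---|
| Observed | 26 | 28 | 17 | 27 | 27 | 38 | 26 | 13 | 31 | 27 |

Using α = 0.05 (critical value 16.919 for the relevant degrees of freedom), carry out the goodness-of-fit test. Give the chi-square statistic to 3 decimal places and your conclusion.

16.385; do not reject

Under H₀ each category has probability 1/10, so each expected count is 260/10 = 26.
χ² = (26−26)²/26 + (28−26)²/26 + (17−26)²/26 + (27−26)²/26 + (27−26)²/26 + (38−26)²/26 + (26−26)²/26 + (13−26)²/26 + (31−26)²/26 + (27−26)²/26
   = 0.0000 + 0.1538 + 3.1154 + 0.0385 + 0.0385 + 5.5385 + 0.0000 + 6.5000 + 0.9615 + 0.0385
Sum = 16.385
df = 9. Since 16.385 < 16.919, we do not reject H₀.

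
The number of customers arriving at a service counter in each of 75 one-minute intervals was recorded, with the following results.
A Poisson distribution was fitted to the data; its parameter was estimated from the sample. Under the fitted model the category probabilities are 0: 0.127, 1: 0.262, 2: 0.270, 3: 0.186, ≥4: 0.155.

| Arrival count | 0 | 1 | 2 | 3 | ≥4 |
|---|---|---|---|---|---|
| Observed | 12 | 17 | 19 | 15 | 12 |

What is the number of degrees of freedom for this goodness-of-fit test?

There are k = 5 categories and 1 parameter estimated from the data, so df = 5 − 1 − 1 = 3.

3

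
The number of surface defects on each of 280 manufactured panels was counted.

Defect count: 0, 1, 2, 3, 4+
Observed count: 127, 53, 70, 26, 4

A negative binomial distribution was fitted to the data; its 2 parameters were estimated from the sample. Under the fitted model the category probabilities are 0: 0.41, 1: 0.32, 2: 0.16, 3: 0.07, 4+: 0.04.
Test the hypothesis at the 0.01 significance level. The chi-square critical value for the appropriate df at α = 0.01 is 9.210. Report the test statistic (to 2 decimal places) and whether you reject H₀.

Expected counts E_i = n·p_i: 280×0.41 = 114.8, 280×0.32 = 89.6, 280×0.16 = 44.8, 280×0.07 = 19.6, 280×0.04 = 11.2.
cat         O        E   (O−E)²/E
0         127    114.8      1.297
1          53     89.6     14.950
2          70     44.8     14.175
3          26     19.6      2.090
4+          4     11.2      4.629
Sum = 37.14
df = 2. Since 37.14 > 9.210, we reject H₀.

37.14; reject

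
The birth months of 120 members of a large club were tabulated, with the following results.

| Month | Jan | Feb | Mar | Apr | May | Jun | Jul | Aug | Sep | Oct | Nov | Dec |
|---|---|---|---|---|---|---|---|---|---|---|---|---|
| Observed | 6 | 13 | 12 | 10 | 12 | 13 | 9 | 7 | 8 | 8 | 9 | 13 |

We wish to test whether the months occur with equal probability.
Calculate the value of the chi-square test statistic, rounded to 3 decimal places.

Under H₀ each category has probability 1/12, so each expected count is 120/12 = 10.
cat         O        E   (O−E)²/E
Jan         6       10     1.6000
Feb        13       10     0.9000
Mar        12       10     0.4000
Apr        10       10     0.0000
May        12       10     0.4000
Jun        13       10     0.9000
Jul         9       10     0.1000
Aug         7       10     0.9000
Sep         8       10     0.4000
Oct         8       10     0.4000
Nov         9       10     0.1000
Dec        13       10     0.9000
Sum = 7.000

7.000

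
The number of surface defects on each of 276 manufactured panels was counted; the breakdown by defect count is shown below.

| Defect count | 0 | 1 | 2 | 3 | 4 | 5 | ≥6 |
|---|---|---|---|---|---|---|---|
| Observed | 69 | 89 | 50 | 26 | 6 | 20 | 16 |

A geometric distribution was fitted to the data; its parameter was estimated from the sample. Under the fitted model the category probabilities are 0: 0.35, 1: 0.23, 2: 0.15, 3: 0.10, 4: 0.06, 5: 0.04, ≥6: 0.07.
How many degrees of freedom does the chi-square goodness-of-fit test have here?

5

There are k = 7 categories and 1 parameter estimated from the data, so df = 7 − 1 − 1 = 5.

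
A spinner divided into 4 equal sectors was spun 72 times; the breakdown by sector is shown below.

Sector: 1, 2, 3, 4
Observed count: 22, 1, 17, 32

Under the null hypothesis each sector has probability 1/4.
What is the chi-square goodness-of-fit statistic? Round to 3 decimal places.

27.889

Expected count for each of the 4 categories: 72/4 = 18.
χ² = (22−18)²/18 + (1−18)²/18 + (17−18)²/18 + (32−18)²/18
   = 0.8889 + 16.0556 + 0.0556 + 10.8889
Sum = 27.889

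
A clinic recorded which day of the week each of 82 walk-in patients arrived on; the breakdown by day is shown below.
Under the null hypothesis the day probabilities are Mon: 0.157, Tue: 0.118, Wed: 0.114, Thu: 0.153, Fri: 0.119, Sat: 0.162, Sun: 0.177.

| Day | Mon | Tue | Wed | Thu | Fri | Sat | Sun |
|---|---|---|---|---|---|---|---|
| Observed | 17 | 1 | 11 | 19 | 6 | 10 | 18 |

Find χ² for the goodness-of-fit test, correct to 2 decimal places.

15.81

Expected counts E_i = n·p_i: 82×0.157 = 12.874, 82×0.118 = 9.676, 82×0.114 = 9.348, 82×0.153 = 12.546, 82×0.119 = 9.758, 82×0.162 = 13.284, 82×0.177 = 14.514.
χ² = (17−12.874)²/12.874 + (1−9.676)²/9.676 + (11−9.348)²/9.348 + (19−12.546)²/12.546 + (6−9.758)²/9.758 + (10−13.284)²/13.284 + (18−14.514)²/14.514
   = 1.322 + 7.779 + 0.292 + 3.320 + 1.447 + 0.812 + 0.837
Sum = 15.81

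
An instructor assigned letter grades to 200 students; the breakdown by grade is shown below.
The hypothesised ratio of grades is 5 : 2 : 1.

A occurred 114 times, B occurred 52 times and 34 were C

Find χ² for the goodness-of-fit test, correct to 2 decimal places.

4.29

Ratio total = 8. Expected counts: 200×5/8 = 125, 200×2/8 = 50, 200×1/8 = 25.
χ² = (114−125)²/125 + (52−50)²/50 + (34−25)²/25
   = 0.968 + 0.080 + 3.240
Sum = 4.29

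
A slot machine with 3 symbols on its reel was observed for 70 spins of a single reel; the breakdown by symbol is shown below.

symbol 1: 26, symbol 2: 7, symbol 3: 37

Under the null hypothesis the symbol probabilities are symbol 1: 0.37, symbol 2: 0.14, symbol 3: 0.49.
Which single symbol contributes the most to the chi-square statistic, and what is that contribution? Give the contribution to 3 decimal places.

Expected counts E_i = n·p_i: 70×0.37 = 25.9, 70×0.14 = 9.8, 70×0.49 = 34.3.
symbol 1: (26 − 25.9)²/25.9 = 0.01/25.9 = 0.0004
symbol 2: (7 − 9.8)²/9.8 = 7.84/9.8 = 0.8000
symbol 3: (37 − 34.3)²/34.3 = 7.29/34.3 = 0.2125
The largest term is for symbol 2: 0.800.

symbol 2, 0.800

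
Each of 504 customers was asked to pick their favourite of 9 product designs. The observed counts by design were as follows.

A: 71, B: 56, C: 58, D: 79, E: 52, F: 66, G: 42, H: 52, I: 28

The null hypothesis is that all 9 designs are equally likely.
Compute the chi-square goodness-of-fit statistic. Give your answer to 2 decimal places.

33.39

Under H₀ each category has probability 1/9, so each expected count is 504/9 = 56.
A: (71 − 56)²/56 = 225/56 = 4.018
B: (56 − 56)²/56 = 0/56 = 0.000
C: (58 − 56)²/56 = 4/56 = 0.071
D: (79 − 56)²/56 = 529/56 = 9.446
E: (52 − 56)²/56 = 16/56 = 0.286
F: (66 − 56)²/56 = 100/56 = 1.786
G: (42 − 56)²/56 = 196/56 = 3.500
H: (52 − 56)²/56 = 16/56 = 0.286
I: (28 − 56)²/56 = 784/56 = 14.000
Sum = 33.39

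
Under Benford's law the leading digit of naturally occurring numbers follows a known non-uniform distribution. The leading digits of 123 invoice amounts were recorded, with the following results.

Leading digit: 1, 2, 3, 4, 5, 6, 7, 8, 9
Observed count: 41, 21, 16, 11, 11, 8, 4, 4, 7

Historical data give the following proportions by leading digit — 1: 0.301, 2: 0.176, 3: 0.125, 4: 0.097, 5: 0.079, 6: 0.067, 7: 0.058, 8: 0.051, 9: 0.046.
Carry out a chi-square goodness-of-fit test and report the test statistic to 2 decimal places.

3.24

Expected counts E_i = n·p_i: 123×0.301 = 37.023, 123×0.176 = 21.648, 123×0.125 = 15.375, 123×0.097 = 11.931, 123×0.079 = 9.717, 123×0.067 = 8.241, 123×0.058 = 7.134, 123×0.051 = 6.273, 123×0.046 = 5.658.
1: (41 − 37.023)²/37.023 = 15.816529/37.023 = 0.427
2: (21 − 21.648)²/21.648 = 0.419904/21.648 = 0.019
3: (16 − 15.375)²/15.375 = 0.390625/15.375 = 0.025
4: (11 − 11.931)²/11.931 = 0.866761/11.931 = 0.073
5: (11 − 9.717)²/9.717 = 1.646089/9.717 = 0.169
6: (8 − 8.241)²/8.241 = 0.058081/8.241 = 0.007
7: (4 − 7.134)²/7.134 = 9.821956/7.134 = 1.377
8: (4 − 6.273)²/6.273 = 5.166529/6.273 = 0.824
9: (7 − 5.658)²/5.658 = 1.800964/5.658 = 0.318
Sum = 3.24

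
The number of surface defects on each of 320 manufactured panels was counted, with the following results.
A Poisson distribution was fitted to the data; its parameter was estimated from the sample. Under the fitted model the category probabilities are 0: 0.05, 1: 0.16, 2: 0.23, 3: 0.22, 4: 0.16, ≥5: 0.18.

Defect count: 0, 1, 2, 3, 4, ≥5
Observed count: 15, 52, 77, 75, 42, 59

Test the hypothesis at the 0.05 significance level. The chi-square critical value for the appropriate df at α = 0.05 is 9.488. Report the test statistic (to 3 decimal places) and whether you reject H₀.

2.220; do not reject

Expected counts E_i = n·p_i: 320×0.05 = 16, 320×0.16 = 51.2, 320×0.23 = 73.6, 320×0.22 = 70.4, 320×0.16 = 51.2, 320×0.18 = 57.6.
cat         O        E   (O−E)²/E
0          15       16     0.0625
1          52     51.2     0.0125
2          77     73.6     0.1571
3          75     70.4     0.3006
4          42     51.2     1.6531
≥5         59     57.6     0.0340
Sum = 2.220
df = 4. Since 2.220 < 9.488, we do not reject H₀.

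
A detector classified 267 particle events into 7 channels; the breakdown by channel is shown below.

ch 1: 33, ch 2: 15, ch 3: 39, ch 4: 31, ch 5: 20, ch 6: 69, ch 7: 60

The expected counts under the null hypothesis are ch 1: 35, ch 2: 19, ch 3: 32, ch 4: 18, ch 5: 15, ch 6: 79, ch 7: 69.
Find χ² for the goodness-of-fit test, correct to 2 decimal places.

ch 1: (33 − 35)²/35 = 4/35 = 0.114
ch 2: (15 − 19)²/19 = 16/19 = 0.842
ch 3: (39 − 32)²/32 = 49/32 = 1.531
ch 4: (31 − 18)²/18 = 169/18 = 9.389
ch 5: (20 − 15)²/15 = 25/15 = 1.667
ch 6: (69 − 79)²/79 = 100/79 = 1.266
ch 7: (60 − 69)²/69 = 81/69 = 1.174
Sum = 15.98

15.98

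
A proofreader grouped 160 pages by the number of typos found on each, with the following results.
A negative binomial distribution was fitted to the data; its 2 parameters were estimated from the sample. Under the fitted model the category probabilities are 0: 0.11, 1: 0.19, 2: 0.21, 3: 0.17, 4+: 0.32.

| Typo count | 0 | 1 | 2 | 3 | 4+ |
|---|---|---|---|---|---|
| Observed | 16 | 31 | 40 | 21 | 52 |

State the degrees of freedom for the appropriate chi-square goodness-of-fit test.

2

There are k = 5 categories and 2 parameters estimated from the data, so df = 5 − 1 − 2 = 2.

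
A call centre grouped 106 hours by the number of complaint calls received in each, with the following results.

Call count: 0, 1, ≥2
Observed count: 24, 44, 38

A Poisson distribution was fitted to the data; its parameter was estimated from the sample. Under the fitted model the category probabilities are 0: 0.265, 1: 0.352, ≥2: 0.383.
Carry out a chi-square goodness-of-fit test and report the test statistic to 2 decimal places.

Expected counts E_i = n·p_i: 106×0.265 = 28.09, 106×0.352 = 37.312, 106×0.383 = 40.598.
cat         O        E   (O−E)²/E
0          24    28.09      0.596
1          44   37.312      1.199
≥2         38   40.598      0.166
Sum = 1.96

1.96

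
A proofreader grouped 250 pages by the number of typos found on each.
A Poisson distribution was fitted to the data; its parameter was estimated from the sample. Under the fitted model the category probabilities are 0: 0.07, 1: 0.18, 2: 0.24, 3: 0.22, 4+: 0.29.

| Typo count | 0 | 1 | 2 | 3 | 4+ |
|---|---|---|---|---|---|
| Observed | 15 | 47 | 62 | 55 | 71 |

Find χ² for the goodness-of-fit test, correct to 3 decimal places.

0.544

Expected counts E_i = n·p_i: 250×0.07 = 17.5, 250×0.18 = 45, 250×0.24 = 60, 250×0.22 = 55, 250×0.29 = 72.5.
χ² = (15−17.5)²/17.5 + (47−45)²/45 + (62−60)²/60 + (55−55)²/55 + (71−72.5)²/72.5
   = 0.3571 + 0.0889 + 0.0667 + 0.0000 + 0.0310
Sum = 0.544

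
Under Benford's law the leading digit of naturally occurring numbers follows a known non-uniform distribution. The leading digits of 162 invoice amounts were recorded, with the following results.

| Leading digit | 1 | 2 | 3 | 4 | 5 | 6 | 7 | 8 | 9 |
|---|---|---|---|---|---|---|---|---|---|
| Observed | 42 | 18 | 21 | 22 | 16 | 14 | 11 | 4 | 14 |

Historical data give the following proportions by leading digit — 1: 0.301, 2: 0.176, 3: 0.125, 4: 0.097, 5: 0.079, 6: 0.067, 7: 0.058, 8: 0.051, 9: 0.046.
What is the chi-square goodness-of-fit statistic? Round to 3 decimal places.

Expected counts E_i = n·p_i: 162×0.301 = 48.762, 162×0.176 = 28.512, 162×0.125 = 20.25, 162×0.097 = 15.714, 162×0.079 = 12.798, 162×0.067 = 10.854, 162×0.058 = 9.396, 162×0.051 = 8.262, 162×0.046 = 7.452.
1: (42 − 48.762)²/48.762 = 45.724644/48.762 = 0.9377
2: (18 − 28.512)²/28.512 = 110.502144/28.512 = 3.8756
3: (21 − 20.25)²/20.25 = 0.5625/20.25 = 0.0278
4: (22 − 15.714)²/15.714 = 39.513796/15.714 = 2.5146
5: (16 − 12.798)²/12.798 = 10.252804/12.798 = 0.8011
6: (14 − 10.854)²/10.854 = 9.897316/10.854 = 0.9119
7: (11 − 9.396)²/9.396 = 2.572816/9.396 = 0.2738
8: (4 − 8.262)²/8.262 = 18.164644/8.262 = 2.1986
9: (14 − 7.452)²/7.452 = 42.876304/7.452 = 5.7537
Sum = 17.295

17.295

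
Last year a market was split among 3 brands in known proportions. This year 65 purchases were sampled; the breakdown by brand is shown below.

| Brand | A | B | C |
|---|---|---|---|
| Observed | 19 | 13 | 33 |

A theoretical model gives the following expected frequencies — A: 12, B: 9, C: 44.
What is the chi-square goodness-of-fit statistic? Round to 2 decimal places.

cat         O        E   (O−E)²/E
A          19       12      4.083
B          13        9      1.778
C          33       44      2.750
Sum = 8.61

8.61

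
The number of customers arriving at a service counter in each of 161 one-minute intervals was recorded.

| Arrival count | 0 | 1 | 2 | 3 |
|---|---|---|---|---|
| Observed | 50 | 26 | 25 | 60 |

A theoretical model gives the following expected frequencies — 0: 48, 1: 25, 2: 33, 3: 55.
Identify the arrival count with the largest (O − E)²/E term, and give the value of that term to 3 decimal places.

0: (50 − 48)²/48 = 4/48 = 0.0833
1: (26 − 25)²/25 = 1/25 = 0.0400
2: (25 − 33)²/33 = 64/33 = 1.9394
3: (60 − 55)²/55 = 25/55 = 0.4545
The largest term is for 2: 1.939.

2, 1.939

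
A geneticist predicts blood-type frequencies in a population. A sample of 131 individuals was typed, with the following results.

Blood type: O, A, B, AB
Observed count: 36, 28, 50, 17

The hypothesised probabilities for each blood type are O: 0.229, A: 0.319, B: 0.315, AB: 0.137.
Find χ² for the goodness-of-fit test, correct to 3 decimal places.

7.649

Expected counts E_i = n·p_i: 131×0.229 = 29.999, 131×0.319 = 41.789, 131×0.315 = 41.265, 131×0.137 = 17.947.
χ² = (36−29.999)²/29.999 + (28−41.789)²/41.789 + (50−41.265)²/41.265 + (17−17.947)²/17.947
   = 1.2004 + 4.5499 + 1.8490 + 0.0500
Sum = 7.649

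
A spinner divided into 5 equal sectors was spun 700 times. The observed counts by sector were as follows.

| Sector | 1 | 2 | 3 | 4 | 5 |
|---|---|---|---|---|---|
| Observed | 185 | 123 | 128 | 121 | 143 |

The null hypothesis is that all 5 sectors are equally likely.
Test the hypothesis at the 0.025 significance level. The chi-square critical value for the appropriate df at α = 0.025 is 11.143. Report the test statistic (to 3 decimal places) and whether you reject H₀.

20.200; reject

Under H₀ each category has probability 1/5, so each expected count is 700/5 = 140.
χ² = (185−140)²/140 + (123−140)²/140 + (128−140)²/140 + (121−140)²/140 + (143−140)²/140
   = 14.4643 + 2.0643 + 1.0286 + 2.5786 + 0.0643
Sum = 20.200
df = 4. Since 20.200 > 11.143, we reject H₀.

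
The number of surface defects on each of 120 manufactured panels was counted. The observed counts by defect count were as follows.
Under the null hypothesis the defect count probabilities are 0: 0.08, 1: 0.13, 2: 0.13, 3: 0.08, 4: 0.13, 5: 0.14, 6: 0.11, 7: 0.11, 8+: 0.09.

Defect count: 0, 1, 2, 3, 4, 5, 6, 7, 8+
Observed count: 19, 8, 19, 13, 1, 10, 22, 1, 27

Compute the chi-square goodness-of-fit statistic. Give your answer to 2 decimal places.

72.71

Expected counts E_i = n·p_i: 120×0.08 = 9.6, 120×0.13 = 15.6, 120×0.13 = 15.6, 120×0.08 = 9.6, 120×0.13 = 15.6, 120×0.14 = 16.8, 120×0.11 = 13.2, 120×0.11 = 13.2, 120×0.09 = 10.8.
cat         O        E   (O−E)²/E
0          19      9.6      9.204
1           8     15.6      3.703
2          19     15.6      0.741
3          13      9.6      1.204
4           1     15.6     13.664
5          10     16.8      2.752
6          22     13.2      5.867
7           1     13.2     11.276
8+         27     10.8     24.300
Sum = 72.71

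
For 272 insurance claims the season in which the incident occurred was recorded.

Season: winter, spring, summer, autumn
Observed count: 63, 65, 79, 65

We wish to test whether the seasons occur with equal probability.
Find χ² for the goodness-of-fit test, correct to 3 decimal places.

2.412

Under H₀ each category has probability 1/4, so each expected count is 272/4 = 68.
winter: (63 − 68)²/68 = 25/68 = 0.3676
spring: (65 − 68)²/68 = 9/68 = 0.1324
summer: (79 − 68)²/68 = 121/68 = 1.7794
autumn: (65 − 68)²/68 = 9/68 = 0.1324
Sum = 2.412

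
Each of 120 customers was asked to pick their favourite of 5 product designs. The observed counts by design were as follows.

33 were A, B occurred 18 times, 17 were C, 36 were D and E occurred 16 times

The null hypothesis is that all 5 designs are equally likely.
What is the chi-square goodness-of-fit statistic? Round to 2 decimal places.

15.58

Under H₀ each category has probability 1/5, so each expected count is 120/5 = 24.
A: (33 − 24)²/24 = 81/24 = 3.375
B: (18 − 24)²/24 = 36/24 = 1.500
C: (17 − 24)²/24 = 49/24 = 2.042
D: (36 − 24)²/24 = 144/24 = 6.000
E: (16 − 24)²/24 = 64/24 = 2.667
Sum = 15.58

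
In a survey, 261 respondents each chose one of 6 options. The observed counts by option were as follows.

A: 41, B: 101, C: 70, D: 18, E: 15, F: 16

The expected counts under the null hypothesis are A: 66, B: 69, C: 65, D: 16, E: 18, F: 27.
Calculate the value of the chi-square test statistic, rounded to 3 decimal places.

29.926

cat         O        E   (O−E)²/E
A          41       66     9.4697
B         101       69    14.8406
C          70       65     0.3846
D          18       16     0.2500
E          15       18     0.5000
F          16       27     4.4815
Sum = 29.926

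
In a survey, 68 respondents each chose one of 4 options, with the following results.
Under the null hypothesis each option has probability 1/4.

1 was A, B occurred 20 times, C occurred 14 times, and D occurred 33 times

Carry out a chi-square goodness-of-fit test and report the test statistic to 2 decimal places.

31.18

Expected count for each of the 4 categories: 68/4 = 17.
cat         O        E   (O−E)²/E
A           1       17     15.059
B          20       17      0.529
C          14       17      0.529
D          33       17     15.059
Sum = 31.18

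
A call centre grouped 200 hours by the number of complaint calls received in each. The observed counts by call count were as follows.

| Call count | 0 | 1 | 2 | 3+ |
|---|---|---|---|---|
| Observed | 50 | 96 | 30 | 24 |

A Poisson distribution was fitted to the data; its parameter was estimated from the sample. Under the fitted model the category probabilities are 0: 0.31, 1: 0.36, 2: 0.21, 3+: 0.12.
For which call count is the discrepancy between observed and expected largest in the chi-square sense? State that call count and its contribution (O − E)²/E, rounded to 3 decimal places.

1, 8.000

Expected counts E_i = n·p_i: 200×0.31 = 62, 200×0.36 = 72, 200×0.21 = 42, 200×0.12 = 24.
cat         O        E   (O−E)²/E
0          50       62     2.3226
1          96       72     8.0000
2          30       42     3.4286
3+         24       24     0.0000
The largest term is for 1: 8.000.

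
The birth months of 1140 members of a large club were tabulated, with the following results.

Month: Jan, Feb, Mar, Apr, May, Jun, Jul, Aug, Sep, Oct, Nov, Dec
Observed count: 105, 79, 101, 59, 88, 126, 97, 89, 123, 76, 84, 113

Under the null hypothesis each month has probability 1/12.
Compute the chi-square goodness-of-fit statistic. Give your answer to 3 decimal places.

Under H₀ each category has probability 1/12, so each expected count is 1140/12 = 95.
Jan: (105 − 95)²/95 = 100/95 = 1.0526
Feb: (79 − 95)²/95 = 256/95 = 2.6947
Mar: (101 − 95)²/95 = 36/95 = 0.3789
Apr: (59 − 95)²/95 = 1296/95 = 13.6421
May: (88 − 95)²/95 = 49/95 = 0.5158
Jun: (126 − 95)²/95 = 961/95 = 10.1158
Jul: (97 − 95)²/95 = 4/95 = 0.0421
Aug: (89 − 95)²/95 = 36/95 = 0.3789
Sep: (123 − 95)²/95 = 784/95 = 8.2526
Oct: (76 − 95)²/95 = 361/95 = 3.8000
Nov: (84 − 95)²/95 = 121/95 = 1.2737
Dec: (113 − 95)²/95 = 324/95 = 3.4105
Sum = 45.558

45.558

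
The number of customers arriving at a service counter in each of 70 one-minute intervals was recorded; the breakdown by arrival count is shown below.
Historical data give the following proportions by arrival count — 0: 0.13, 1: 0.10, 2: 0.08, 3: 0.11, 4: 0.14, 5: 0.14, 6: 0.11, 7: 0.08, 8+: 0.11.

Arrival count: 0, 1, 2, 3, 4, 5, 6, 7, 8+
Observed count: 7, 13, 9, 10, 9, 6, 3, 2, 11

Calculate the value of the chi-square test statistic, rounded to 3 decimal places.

Expected counts E_i = n·p_i: 70×0.13 = 9.1, 70×0.10 = 7, 70×0.08 = 5.6, 70×0.11 = 7.7, 70×0.14 = 9.8, 70×0.14 = 9.8, 70×0.11 = 7.7, 70×0.08 = 5.6, 70×0.11 = 7.7.
0: (7 − 9.1)²/9.1 = 4.41/9.1 = 0.4846
1: (13 − 7)²/7 = 36/7 = 5.1429
2: (9 − 5.6)²/5.6 = 11.56/5.6 = 2.0643
3: (10 − 7.7)²/7.7 = 5.29/7.7 = 0.6870
4: (9 − 9.8)²/9.8 = 0.64/9.8 = 0.0653
5: (6 − 9.8)²/9.8 = 14.44/9.8 = 1.4735
6: (3 − 7.7)²/7.7 = 22.09/7.7 = 2.8688
7: (2 − 5.6)²/5.6 = 12.96/5.6 = 2.3143
8+: (11 − 7.7)²/7.7 = 10.89/7.7 = 1.4143
Sum = 16.515

16.515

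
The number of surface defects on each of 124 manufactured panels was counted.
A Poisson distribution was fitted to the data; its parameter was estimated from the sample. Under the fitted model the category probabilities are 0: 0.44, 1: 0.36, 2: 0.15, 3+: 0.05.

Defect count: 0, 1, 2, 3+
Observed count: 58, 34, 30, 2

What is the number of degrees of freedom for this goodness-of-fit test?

There are k = 4 categories and 1 parameter estimated from the data, so df = 4 − 1 − 1 = 2.

2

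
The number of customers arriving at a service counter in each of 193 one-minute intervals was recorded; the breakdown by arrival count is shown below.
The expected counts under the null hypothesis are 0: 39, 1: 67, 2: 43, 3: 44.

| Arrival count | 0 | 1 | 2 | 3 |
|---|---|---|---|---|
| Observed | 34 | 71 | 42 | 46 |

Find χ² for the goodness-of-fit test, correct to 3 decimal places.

0.994

χ² = (34−39)²/39 + (71−67)²/67 + (42−43)²/43 + (46−44)²/44
   = 0.6410 + 0.2388 + 0.0233 + 0.0909
Sum = 0.994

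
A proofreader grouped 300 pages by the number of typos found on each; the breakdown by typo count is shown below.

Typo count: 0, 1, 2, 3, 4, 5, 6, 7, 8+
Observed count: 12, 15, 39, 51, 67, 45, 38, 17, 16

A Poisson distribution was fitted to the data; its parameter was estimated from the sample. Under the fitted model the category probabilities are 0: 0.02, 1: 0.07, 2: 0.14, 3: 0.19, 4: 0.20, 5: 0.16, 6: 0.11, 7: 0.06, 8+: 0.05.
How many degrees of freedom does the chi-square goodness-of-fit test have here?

7

There are k = 9 categories and 1 parameter estimated from the data, so df = 9 − 1 − 1 = 7.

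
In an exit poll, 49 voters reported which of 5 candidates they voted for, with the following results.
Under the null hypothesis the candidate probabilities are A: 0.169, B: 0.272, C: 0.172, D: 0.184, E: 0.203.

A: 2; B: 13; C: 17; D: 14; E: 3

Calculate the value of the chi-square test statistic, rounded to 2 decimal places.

Expected counts E_i = n·p_i: 49×0.169 = 8.281, 49×0.272 = 13.328, 49×0.172 = 8.428, 49×0.184 = 9.016, 49×0.203 = 9.947.
cat         O        E   (O−E)²/E
A           2    8.281      4.764
B          13   13.328      0.008
C          17    8.428      8.718
D          14    9.016      2.755
E           3    9.947      4.852
Sum = 21.10

21.10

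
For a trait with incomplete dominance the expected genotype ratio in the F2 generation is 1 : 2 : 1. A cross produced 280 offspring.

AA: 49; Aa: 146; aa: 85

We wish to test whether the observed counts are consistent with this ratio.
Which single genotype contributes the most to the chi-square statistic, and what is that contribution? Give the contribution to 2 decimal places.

Ratio total = 4. Expected counts: 280×1/4 = 70, 280×2/4 = 140, 280×1/4 = 70.
cat         O        E   (O−E)²/E
AA         49       70      6.300
Aa        146      140      0.257
aa         85       70      3.214
The largest term is for AA: 6.30.

AA, 6.30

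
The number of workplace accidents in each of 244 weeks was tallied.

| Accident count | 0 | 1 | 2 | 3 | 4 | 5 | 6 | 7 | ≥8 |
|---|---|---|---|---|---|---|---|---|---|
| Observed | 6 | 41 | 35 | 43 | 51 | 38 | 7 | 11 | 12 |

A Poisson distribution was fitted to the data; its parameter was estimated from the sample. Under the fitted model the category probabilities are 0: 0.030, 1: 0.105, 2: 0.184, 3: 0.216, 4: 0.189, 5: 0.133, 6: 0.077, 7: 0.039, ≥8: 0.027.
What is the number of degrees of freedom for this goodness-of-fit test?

7

There are k = 9 categories and 1 parameter estimated from the data, so df = 9 − 1 − 1 = 7.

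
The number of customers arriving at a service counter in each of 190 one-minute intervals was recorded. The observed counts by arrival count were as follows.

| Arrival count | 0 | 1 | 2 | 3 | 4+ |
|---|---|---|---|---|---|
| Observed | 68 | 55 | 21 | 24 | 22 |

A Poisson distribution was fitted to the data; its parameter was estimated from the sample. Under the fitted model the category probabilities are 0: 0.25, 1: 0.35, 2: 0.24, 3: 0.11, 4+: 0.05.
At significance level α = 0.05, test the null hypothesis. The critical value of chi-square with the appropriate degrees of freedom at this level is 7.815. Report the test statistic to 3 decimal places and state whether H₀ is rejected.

Expected counts E_i = n·p_i: 190×0.25 = 47.5, 190×0.35 = 66.5, 190×0.24 = 45.6, 190×0.11 = 20.9, 190×0.05 = 9.5.
0: (68 − 47.5)²/47.5 = 420.25/47.5 = 8.8474
1: (55 − 66.5)²/66.5 = 132.25/66.5 = 1.9887
2: (21 − 45.6)²/45.6 = 605.16/45.6 = 13.2711
3: (24 − 20.9)²/20.9 = 9.61/20.9 = 0.4598
4+: (22 − 9.5)²/9.5 = 156.25/9.5 = 16.4474
Sum = 41.014
df = 3. Since 41.014 > 7.815, we reject H₀.

41.014; reject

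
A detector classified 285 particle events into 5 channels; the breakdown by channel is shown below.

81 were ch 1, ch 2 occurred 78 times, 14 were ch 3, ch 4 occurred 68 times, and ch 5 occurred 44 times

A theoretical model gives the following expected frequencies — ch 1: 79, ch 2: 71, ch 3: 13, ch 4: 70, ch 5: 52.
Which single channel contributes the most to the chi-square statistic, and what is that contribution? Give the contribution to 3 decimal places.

ch 1: (81 − 79)²/79 = 4/79 = 0.0506
ch 2: (78 − 71)²/71 = 49/71 = 0.6901
ch 3: (14 − 13)²/13 = 1/13 = 0.0769
ch 4: (68 − 70)²/70 = 4/70 = 0.0571
ch 5: (44 − 52)²/52 = 64/52 = 1.2308
The largest term is for ch 5: 1.231.

ch 5, 1.231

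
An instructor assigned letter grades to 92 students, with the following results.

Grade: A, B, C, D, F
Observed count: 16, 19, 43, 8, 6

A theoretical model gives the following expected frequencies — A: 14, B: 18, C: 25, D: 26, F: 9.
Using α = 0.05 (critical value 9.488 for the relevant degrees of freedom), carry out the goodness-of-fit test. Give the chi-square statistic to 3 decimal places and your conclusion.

26.763; reject

A: (16 − 14)²/14 = 4/14 = 0.2857
B: (19 − 18)²/18 = 1/18 = 0.0556
C: (43 − 25)²/25 = 324/25 = 12.9600
D: (8 − 26)²/26 = 324/26 = 12.4615
F: (6 − 9)²/9 = 9/9 = 1.0000
Sum = 26.763
df = 4. Since 26.763 > 9.488, we reject H₀.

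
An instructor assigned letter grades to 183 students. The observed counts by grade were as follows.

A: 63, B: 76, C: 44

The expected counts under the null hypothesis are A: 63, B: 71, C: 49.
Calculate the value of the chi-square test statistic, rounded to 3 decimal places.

cat         O        E   (O−E)²/E
A          63       63     0.0000
B          76       71     0.3521
C          44       49     0.5102
Sum = 0.862

0.862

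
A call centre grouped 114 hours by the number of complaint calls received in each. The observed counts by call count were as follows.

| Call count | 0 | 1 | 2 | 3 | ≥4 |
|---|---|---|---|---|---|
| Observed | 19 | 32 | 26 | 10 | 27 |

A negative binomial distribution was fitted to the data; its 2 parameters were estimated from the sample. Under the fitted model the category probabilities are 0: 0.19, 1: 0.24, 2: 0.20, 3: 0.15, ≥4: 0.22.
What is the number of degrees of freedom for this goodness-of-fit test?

2

There are k = 5 categories and 2 parameters estimated from the data, so df = 5 − 1 − 2 = 2.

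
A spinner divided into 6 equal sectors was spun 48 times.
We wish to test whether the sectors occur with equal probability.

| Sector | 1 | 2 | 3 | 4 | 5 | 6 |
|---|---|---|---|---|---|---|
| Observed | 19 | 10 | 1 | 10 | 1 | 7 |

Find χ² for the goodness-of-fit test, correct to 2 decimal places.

28.50

Under H₀ each category has probability 1/6, so each expected count is 48/6 = 8.
χ² = (19−8)²/8 + (10−8)²/8 + (1−8)²/8 + (10−8)²/8 + (1−8)²/8 + (7−8)²/8
   = 15.125 + 0.500 + 6.125 + 0.500 + 6.125 + 0.125
Sum = 28.50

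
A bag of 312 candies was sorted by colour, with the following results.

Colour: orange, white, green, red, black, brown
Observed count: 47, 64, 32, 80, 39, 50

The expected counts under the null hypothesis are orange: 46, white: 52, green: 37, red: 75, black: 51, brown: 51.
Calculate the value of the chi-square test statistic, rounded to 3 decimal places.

6.643

cat         O        E   (O−E)²/E
orange     47       46     0.0217
white      64       52     2.7692
green      32       37     0.6757
red        80       75     0.3333
black      39       51     2.8235
brown      50       51     0.0196
Sum = 6.643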